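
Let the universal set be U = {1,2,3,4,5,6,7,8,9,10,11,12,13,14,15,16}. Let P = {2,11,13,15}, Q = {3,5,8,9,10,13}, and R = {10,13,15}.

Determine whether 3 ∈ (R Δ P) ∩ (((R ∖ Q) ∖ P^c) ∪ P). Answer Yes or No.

No

3 ∉ R and 3 ∉ P, so 3 ∉ R Δ P
3 ∉ R and 3 ∈ Q, so 3 ∉ R ∖ Q
3 ∉ P, so 3 ∈ P^c
3 ∉ (R ∖ Q) and 3 ∈ P^c, so 3 ∉ (R ∖ Q) ∖ P^c
3 ∉ ((R ∖ Q) ∖ P^c) and 3 ∉ P, so 3 ∉ ((R ∖ Q) ∖ P^c) ∪ P
3 ∉ (R Δ P) and 3 ∉ (((R ∖ Q) ∖ P^c) ∪ P), so 3 ∉ (R Δ P) ∩ (((R ∖ Q) ∖ P^c) ∪ P)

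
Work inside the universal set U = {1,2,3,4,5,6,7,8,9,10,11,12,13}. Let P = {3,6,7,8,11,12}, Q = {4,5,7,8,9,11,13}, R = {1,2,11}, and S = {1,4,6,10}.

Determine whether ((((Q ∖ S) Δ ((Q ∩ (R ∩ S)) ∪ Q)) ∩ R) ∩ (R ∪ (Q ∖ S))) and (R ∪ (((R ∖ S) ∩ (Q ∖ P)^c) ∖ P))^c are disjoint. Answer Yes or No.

Yes

Q ∖ S = {5,7,8,9,11,13}
R ∩ S = {1}
Q ∩ (R ∩ S) = {}
(Q ∩ (R ∩ S)) ∪ Q = {4,5,7,8,9,11,13}
(Q ∖ S) Δ ((Q ∩ (R ∩ S)) ∪ Q) = {4}
((Q ∖ S) Δ ((Q ∩ (R ∩ S)) ∪ Q)) ∩ R = {}
R ∪ (Q ∖ S) = {1,2,5,7,8,9,11,13}
(((Q ∖ S) Δ ((Q ∩ (R ∩ S)) ∪ Q)) ∩ R) ∩ (R ∪ (Q ∖ S)) = {}
R ∖ S = {2,11}
Q ∖ P = {4,5,9,13}
(Q ∖ P)^c = {1,2,3,6,7,8,10,11,12}
(R ∖ S) ∩ (Q ∖ P)^c = {2,11}
((R ∖ S) ∩ (Q ∖ P)^c) ∖ P = {2}
R ∪ (((R ∖ S) ∩ (Q ∖ P)^c) ∖ P) = {1,2,11}
(R ∪ (((R ∖ S) ∩ (Q ∖ P)^c) ∖ P))^c = {3,4,5,6,7,8,9,10,12,13}
{} and {3,4,5,6,7,8,9,10,12,13} share no elements.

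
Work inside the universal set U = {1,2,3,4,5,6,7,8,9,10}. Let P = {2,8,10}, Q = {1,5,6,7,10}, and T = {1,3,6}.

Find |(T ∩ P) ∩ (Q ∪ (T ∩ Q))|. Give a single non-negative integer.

0

T ∩ P = {}
T ∩ Q = {1,6}
Q ∪ (T ∩ Q) = {1,5,6,7,10}
(T ∩ P) ∩ (Q ∪ (T ∩ Q)) = {}
|(T ∩ P) ∩ (Q ∪ (T ∩ Q))| = 0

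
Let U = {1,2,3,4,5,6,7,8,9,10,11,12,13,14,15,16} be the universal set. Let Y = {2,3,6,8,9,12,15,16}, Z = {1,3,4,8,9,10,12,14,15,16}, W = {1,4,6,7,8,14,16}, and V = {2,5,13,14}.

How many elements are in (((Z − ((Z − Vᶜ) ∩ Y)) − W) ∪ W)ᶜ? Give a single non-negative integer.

Vᶜ = {1,3,4,6,7,8,9,10,11,12,15,16}
Z − Vᶜ = {14}
(Z − Vᶜ) ∩ Y = {}
Z − ((Z − Vᶜ) ∩ Y) = {1,3,4,8,9,10,12,14,15,16}
(Z − ((Z − Vᶜ) ∩ Y)) − W = {3,9,10,12,15}
((Z − ((Z − Vᶜ) ∩ Y)) − W) ∪ W = {1,3,4,6,7,8,9,10,12,14,15,16}
(((Z − ((Z − Vᶜ) ∩ Y)) − W) ∪ W)ᶜ = {2,5,11,13}
|(((Z − ((Z − Vᶜ) ∩ Y)) − W) ∪ W)ᶜ| = 4

4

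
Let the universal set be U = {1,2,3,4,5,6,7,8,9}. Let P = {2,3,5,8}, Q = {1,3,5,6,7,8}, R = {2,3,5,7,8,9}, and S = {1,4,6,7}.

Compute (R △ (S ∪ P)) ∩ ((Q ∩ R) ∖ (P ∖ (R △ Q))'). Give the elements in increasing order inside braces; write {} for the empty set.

S ∪ P = {1,2,3,4,5,6,7,8}
R △ (S ∪ P) = {1,4,6,9}
Q ∩ R = {3,5,7,8}
R △ Q = {1,2,6,9}
P ∖ (R △ Q) = {3,5,8}
(P ∖ (R △ Q))' = {1,2,4,6,7,9}
(Q ∩ R) ∖ (P ∖ (R △ Q))' = {3,5,8}
(R △ (S ∪ P)) ∩ ((Q ∩ R) ∖ (P ∖ (R △ Q))') = {}

{}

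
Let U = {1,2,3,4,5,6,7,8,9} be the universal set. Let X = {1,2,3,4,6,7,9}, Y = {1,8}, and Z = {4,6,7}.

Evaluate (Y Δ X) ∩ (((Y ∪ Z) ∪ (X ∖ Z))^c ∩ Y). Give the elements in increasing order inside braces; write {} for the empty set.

{}

Y Δ X = {2,3,4,6,7,8,9}
Y ∪ Z = {1,4,6,7,8}
X ∖ Z = {1,2,3,9}
(Y ∪ Z) ∪ (X ∖ Z) = {1,2,3,4,6,7,8,9}
((Y ∪ Z) ∪ (X ∖ Z))^c = {5}
((Y ∪ Z) ∪ (X ∖ Z))^c ∩ Y = {}
(Y Δ X) ∩ (((Y ∪ Z) ∪ (X ∖ Z))^c ∩ Y) = {}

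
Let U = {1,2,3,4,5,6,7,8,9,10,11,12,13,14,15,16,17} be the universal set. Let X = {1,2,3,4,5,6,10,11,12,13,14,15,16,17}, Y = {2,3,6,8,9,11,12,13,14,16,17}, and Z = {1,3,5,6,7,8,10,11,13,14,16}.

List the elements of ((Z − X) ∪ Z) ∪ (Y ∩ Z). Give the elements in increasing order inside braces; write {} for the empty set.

{1,3,5,6,7,8,10,11,13,14,16}

Z − X = {7,8}
(Z − X) ∪ Z = {1,3,5,6,7,8,10,11,13,14,16}
Y ∩ Z = {3,6,8,11,13,14,16}
((Z − X) ∪ Z) ∪ (Y ∩ Z) = {1,3,5,6,7,8,10,11,13,14,16}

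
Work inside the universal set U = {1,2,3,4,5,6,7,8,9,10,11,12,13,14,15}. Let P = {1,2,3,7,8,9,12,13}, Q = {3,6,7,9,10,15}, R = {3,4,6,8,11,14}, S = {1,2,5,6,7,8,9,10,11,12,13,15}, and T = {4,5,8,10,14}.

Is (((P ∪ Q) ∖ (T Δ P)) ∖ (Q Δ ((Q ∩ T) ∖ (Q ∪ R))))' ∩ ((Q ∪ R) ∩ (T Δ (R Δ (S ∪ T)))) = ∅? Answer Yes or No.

No

P ∪ Q = {1,2,3,6,7,8,9,10,12,13,15}
T Δ P = {1,2,3,4,5,7,9,10,12,13,14}
(P ∪ Q) ∖ (T Δ P) = {6,8,15}
Q ∩ T = {10}
Q ∪ R = {3,4,6,7,8,9,10,11,14,15}
(Q ∩ T) ∖ (Q ∪ R) = {}
Q Δ ((Q ∩ T) ∖ (Q ∪ R)) = {3,6,7,9,10,15}
((P ∪ Q) ∖ (T Δ P)) ∖ (Q Δ ((Q ∩ T) ∖ (Q ∪ R))) = {8}
(((P ∪ Q) ∖ (T Δ P)) ∖ (Q Δ ((Q ∩ T) ∖ (Q ∪ R))))' = {1,2,3,4,5,6,7,9,10,11,12,13,14,15}
S ∪ T = {1,2,4,5,6,7,8,9,10,11,12,13,14,15}
R Δ (S ∪ T) = {1,2,3,5,7,9,10,12,13,15}
T Δ (R Δ (S ∪ T)) = {1,2,3,4,7,8,9,12,13,14,15}
(Q ∪ R) ∩ (T Δ (R Δ (S ∪ T))) = {3,4,7,8,9,14,15}
3 lies in both, so they are not disjoint.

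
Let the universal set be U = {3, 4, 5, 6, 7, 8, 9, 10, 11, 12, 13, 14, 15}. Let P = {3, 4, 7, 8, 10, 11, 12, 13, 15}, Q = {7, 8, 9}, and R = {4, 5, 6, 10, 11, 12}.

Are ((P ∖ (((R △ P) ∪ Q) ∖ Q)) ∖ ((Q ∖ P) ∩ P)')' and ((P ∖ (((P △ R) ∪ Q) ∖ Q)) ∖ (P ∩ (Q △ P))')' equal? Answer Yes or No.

R △ P = {3, 5, 6, 7, 8, 13, 15}
(R △ P) ∪ Q = {3, 5, 6, 7, 8, 9, 13, 15}
((R △ P) ∪ Q) ∖ Q = {3, 5, 6, 13, 15}
P ∖ (((R △ P) ∪ Q) ∖ Q) = {4, 7, 8, 10, 11, 12}
Q ∖ P = {9}
(Q ∖ P) ∩ P = {}
((Q ∖ P) ∩ P)' = {3, 4, 5, 6, 7, 8, 9, 10, 11, 12, 13, 14, 15}
(P ∖ (((R △ P) ∪ Q) ∖ Q)) ∖ ((Q ∖ P) ∩ P)' = {}
((P ∖ (((R △ P) ∪ Q) ∖ Q)) ∖ ((Q ∖ P) ∩ P)')' = {3, 4, 5, 6, 7, 8, 9, 10, 11, 12, 13, 14, 15}
P △ R = {3, 5, 6, 7, 8, 13, 15}
(P △ R) ∪ Q = {3, 5, 6, 7, 8, 9, 13, 15}
((P △ R) ∪ Q) ∖ Q = {3, 5, 6, 13, 15}
P ∖ (((P △ R) ∪ Q) ∖ Q) = {4, 7, 8, 10, 11, 12}
Q △ P = {3, 4, 9, 10, 11, 12, 13, 15}
P ∩ (Q △ P) = {3, 4, 10, 11, 12, 13, 15}
(P ∩ (Q △ P))' = {5, 6, 7, 8, 9, 14}
(P ∖ (((P △ R) ∪ Q) ∖ Q)) ∖ (P ∩ (Q △ P))' = {4, 10, 11, 12}
((P ∖ (((P △ R) ∪ Q) ∖ Q)) ∖ (P ∩ (Q △ P))')' = {3, 5, 6, 7, 8, 9, 13, 14, 15}
4 ∈ ((P ∖ (((R △ P) ∪ Q) ∖ Q)) ∖ ((Q ∖ P) ∩ P)')' but 4 ∉ ((P ∖ (((P △ R) ∪ Q) ∖ Q)) ∖ (P ∩ (Q △ P))')', so they differ.

No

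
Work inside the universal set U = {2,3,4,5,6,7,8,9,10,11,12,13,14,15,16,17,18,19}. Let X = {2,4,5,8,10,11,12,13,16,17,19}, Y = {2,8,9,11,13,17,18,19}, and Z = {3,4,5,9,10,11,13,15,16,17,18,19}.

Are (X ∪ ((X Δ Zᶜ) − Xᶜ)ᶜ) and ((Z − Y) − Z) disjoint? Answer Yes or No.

Zᶜ = {2,6,7,8,12,14}
X Δ Zᶜ = {4,5,6,7,10,11,13,14,16,17,19}
Xᶜ = {3,6,7,9,14,15,18}
(X Δ Zᶜ) − Xᶜ = {4,5,10,11,13,16,17,19}
((X Δ Zᶜ) − Xᶜ)ᶜ = {2,3,6,7,8,9,12,14,15,18}
X ∪ ((X Δ Zᶜ) − Xᶜ)ᶜ = {2,3,4,5,6,7,8,9,10,11,12,13,14,15,16,17,18,19}
Z − Y = {3,4,5,10,15,16}
(Z − Y) − Z = {}
{2,3,4,5,6,7,8,9,10,11,12,13,14,15,16,17,18,19} and {} share no elements.

Yes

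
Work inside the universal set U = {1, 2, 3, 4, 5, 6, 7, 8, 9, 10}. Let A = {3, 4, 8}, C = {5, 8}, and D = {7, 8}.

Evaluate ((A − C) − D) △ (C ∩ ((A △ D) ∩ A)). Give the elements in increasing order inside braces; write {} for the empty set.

{3, 4}

A − C = {3, 4}
(A − C) − D = {3, 4}
A △ D = {3, 4, 7}
(A △ D) ∩ A = {3, 4}
C ∩ ((A △ D) ∩ A) = {}
((A − C) − D) △ (C ∩ ((A △ D) ∩ A)) = {3, 4}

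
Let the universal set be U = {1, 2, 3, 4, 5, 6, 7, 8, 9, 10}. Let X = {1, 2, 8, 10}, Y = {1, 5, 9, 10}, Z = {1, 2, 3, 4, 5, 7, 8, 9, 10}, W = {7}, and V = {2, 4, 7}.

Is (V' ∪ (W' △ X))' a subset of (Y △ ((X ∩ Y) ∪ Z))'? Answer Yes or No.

No

V' = {1, 3, 5, 6, 8, 9, 10}
W' = {1, 2, 3, 4, 5, 6, 8, 9, 10}
W' △ X = {3, 4, 5, 6, 9}
V' ∪ (W' △ X) = {1, 3, 4, 5, 6, 8, 9, 10}
(V' ∪ (W' △ X))' = {2, 7}
X ∩ Y = {1, 10}
(X ∩ Y) ∪ Z = {1, 2, 3, 4, 5, 7, 8, 9, 10}
Y △ ((X ∩ Y) ∪ Z) = {2, 3, 4, 7, 8}
(Y △ ((X ∩ Y) ∪ Z))' = {1, 5, 6, 9, 10}
2 ∈ (V' ∪ (W' △ X))' but 2 ∉ (Y △ ((X ∩ Y) ∪ Z))', so the inclusion fails.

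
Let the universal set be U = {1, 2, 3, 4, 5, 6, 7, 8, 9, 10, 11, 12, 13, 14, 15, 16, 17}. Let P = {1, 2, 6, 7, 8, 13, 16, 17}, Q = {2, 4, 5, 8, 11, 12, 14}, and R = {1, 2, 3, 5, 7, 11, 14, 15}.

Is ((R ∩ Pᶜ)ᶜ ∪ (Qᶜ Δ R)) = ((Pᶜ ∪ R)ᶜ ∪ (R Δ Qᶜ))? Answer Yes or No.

No

Pᶜ = {3, 4, 5, 9, 10, 11, 12, 14, 15}
R ∩ Pᶜ = {3, 5, 11, 14, 15}
(R ∩ Pᶜ)ᶜ = {1, 2, 4, 6, 7, 8, 9, 10, 12, 13, 16, 17}
Qᶜ = {1, 3, 6, 7, 9, 10, 13, 15, 16, 17}
Qᶜ Δ R = {2, 5, 6, 9, 10, 11, 13, 14, 16, 17}
(R ∩ Pᶜ)ᶜ ∪ (Qᶜ Δ R) = {1, 2, 4, 5, 6, 7, 8, 9, 10, 11, 12, 13, 14, 16, 17}
Pᶜ ∪ R = {1, 2, 3, 4, 5, 7, 9, 10, 11, 12, 14, 15}
(Pᶜ ∪ R)ᶜ = {6, 8, 13, 16, 17}
R Δ Qᶜ = {2, 5, 6, 9, 10, 11, 13, 14, 16, 17}
(Pᶜ ∪ R)ᶜ ∪ (R Δ Qᶜ) = {2, 5, 6, 8, 9, 10, 11, 13, 14, 16, 17}
1 ∈ (R ∩ Pᶜ)ᶜ ∪ (Qᶜ Δ R) but 1 ∉ (Pᶜ ∪ R)ᶜ ∪ (R Δ Qᶜ), so they differ.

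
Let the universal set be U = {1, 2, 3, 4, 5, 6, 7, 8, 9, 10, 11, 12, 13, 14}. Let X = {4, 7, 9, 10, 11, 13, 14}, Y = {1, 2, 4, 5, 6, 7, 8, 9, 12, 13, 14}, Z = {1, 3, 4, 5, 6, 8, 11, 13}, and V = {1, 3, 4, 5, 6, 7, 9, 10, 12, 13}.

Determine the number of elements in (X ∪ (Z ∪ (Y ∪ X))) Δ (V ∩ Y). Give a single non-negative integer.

6

Y ∪ X = {1, 2, 4, 5, 6, 7, 8, 9, 10, 11, 12, 13, 14}
Z ∪ (Y ∪ X) = {1, 2, 3, 4, 5, 6, 7, 8, 9, 10, 11, 12, 13, 14}
X ∪ (Z ∪ (Y ∪ X)) = {1, 2, 3, 4, 5, 6, 7, 8, 9, 10, 11, 12, 13, 14}
V ∩ Y = {1, 4, 5, 6, 7, 9, 12, 13}
(X ∪ (Z ∪ (Y ∪ X))) Δ (V ∩ Y) = {2, 3, 8, 10, 11, 14}
|(X ∪ (Z ∪ (Y ∪ X))) Δ (V ∩ Y)| = 6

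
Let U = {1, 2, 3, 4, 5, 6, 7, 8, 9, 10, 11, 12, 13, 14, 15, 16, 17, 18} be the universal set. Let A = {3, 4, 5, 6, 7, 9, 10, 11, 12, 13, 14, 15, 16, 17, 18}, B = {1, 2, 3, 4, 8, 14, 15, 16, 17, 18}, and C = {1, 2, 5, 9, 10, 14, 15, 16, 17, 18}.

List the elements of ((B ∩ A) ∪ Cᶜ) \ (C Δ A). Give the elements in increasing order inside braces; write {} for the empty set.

{8, 14, 15, 16, 17, 18}

B ∩ A = {3, 4, 14, 15, 16, 17, 18}
Cᶜ = {3, 4, 6, 7, 8, 11, 12, 13}
(B ∩ A) ∪ Cᶜ = {3, 4, 6, 7, 8, 11, 12, 13, 14, 15, 16, 17, 18}
C Δ A = {1, 2, 3, 4, 6, 7, 11, 12, 13}
((B ∩ A) ∪ Cᶜ) \ (C Δ A) = {8, 14, 15, 16, 17, 18}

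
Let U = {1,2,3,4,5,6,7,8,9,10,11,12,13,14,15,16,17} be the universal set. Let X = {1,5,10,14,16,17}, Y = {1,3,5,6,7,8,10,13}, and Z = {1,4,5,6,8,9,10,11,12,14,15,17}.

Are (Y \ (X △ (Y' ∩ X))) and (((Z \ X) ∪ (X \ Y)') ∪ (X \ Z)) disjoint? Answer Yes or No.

Y' = {2,4,9,11,12,14,15,16,17}
Y' ∩ X = {14,16,17}
X △ (Y' ∩ X) = {1,5,10}
Y \ (X △ (Y' ∩ X)) = {3,6,7,8,13}
Z \ X = {4,6,8,9,11,12,15}
X \ Y = {14,16,17}
(X \ Y)' = {1,2,3,4,5,6,7,8,9,10,11,12,13,15}
(Z \ X) ∪ (X \ Y)' = {1,2,3,4,5,6,7,8,9,10,11,12,13,15}
X \ Z = {16}
((Z \ X) ∪ (X \ Y)') ∪ (X \ Z) = {1,2,3,4,5,6,7,8,9,10,11,12,13,15,16}
3 lies in both, so they are not disjoint.

No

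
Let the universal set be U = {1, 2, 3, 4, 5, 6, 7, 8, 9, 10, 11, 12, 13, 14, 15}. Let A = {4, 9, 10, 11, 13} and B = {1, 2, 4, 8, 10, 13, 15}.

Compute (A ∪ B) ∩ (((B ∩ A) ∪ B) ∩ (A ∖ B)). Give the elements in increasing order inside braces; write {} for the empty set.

A ∪ B = {1, 2, 4, 8, 9, 10, 11, 13, 15}
B ∩ A = {4, 10, 13}
(B ∩ A) ∪ B = {1, 2, 4, 8, 10, 13, 15}
A ∖ B = {9, 11}
((B ∩ A) ∪ B) ∩ (A ∖ B) = {}
(A ∪ B) ∩ (((B ∩ A) ∪ B) ∩ (A ∖ B)) = {}

{}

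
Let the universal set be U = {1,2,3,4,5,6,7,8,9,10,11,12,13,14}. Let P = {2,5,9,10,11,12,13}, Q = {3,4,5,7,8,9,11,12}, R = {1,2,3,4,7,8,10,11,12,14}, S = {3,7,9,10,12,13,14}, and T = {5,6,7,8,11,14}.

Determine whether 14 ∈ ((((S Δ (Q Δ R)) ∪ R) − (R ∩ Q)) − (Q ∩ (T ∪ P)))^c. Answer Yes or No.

14 ∉ Q and 14 ∈ R, so 14 ∈ Q Δ R
14 ∈ S and 14 ∈ (Q Δ R), so 14 ∉ S Δ (Q Δ R)
14 ∉ (S Δ (Q Δ R)) and 14 ∈ R, so 14 ∈ (S Δ (Q Δ R)) ∪ R
14 ∈ R and 14 ∉ Q, so 14 ∉ R ∩ Q
14 ∈ ((S Δ (Q Δ R)) ∪ R) and 14 ∉ (R ∩ Q), so 14 ∈ ((S Δ (Q Δ R)) ∪ R) − (R ∩ Q)
14 ∈ T and 14 ∉ P, so 14 ∈ T ∪ P
14 ∉ Q and 14 ∈ (T ∪ P), so 14 ∉ Q ∩ (T ∪ P)
14 ∈ (((S Δ (Q Δ R)) ∪ R) − (R ∩ Q)) and 14 ∉ (Q ∩ (T ∪ P)), so 14 ∈ (((S Δ (Q Δ R)) ∪ R) − (R ∩ Q)) − (Q ∩ (T ∪ P))
14 ∉ ((((S Δ (Q Δ R)) ∪ R) − (R ∩ Q)) − (Q ∩ (T ∪ P)))^c since 14 ∈ ((((S Δ (Q Δ R)) ∪ R) − (R ∩ Q)) − (Q ∩ (T ∪ P)))

No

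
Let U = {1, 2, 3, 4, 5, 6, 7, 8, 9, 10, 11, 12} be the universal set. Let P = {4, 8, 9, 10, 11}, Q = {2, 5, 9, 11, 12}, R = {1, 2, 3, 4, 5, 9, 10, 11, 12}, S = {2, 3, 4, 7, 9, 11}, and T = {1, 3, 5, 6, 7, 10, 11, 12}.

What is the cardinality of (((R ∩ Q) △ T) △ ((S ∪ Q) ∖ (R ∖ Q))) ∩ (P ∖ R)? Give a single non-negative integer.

R ∩ Q = {2, 5, 9, 11, 12}
(R ∩ Q) △ T = {1, 2, 3, 6, 7, 9, 10}
S ∪ Q = {2, 3, 4, 5, 7, 9, 11, 12}
R ∖ Q = {1, 3, 4, 10}
(S ∪ Q) ∖ (R ∖ Q) = {2, 5, 7, 9, 11, 12}
((R ∩ Q) △ T) △ ((S ∪ Q) ∖ (R ∖ Q)) = {1, 3, 5, 6, 10, 11, 12}
P ∖ R = {8}
(((R ∩ Q) △ T) △ ((S ∪ Q) ∖ (R ∖ Q))) ∩ (P ∖ R) = {}
|(((R ∩ Q) △ T) △ ((S ∪ Q) ∖ (R ∖ Q))) ∩ (P ∖ R)| = 0

0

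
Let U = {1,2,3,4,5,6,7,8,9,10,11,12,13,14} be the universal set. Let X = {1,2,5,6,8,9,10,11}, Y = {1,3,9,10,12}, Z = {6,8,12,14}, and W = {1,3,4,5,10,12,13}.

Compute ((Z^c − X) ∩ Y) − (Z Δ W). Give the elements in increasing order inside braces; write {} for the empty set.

Z^c = {1,2,3,4,5,7,9,10,11,13}
Z^c − X = {3,4,7,13}
(Z^c − X) ∩ Y = {3}
Z Δ W = {1,3,4,5,6,8,10,13,14}
((Z^c − X) ∩ Y) − (Z Δ W) = {}

{}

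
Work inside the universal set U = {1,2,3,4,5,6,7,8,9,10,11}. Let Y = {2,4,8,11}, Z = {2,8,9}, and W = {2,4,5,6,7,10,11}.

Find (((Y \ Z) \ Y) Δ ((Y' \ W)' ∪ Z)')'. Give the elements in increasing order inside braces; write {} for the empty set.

Y \ Z = {4,11}
(Y \ Z) \ Y = {}
Y' = {1,3,5,6,7,9,10}
Y' \ W = {1,3,9}
(Y' \ W)' = {2,4,5,6,7,8,10,11}
(Y' \ W)' ∪ Z = {2,4,5,6,7,8,9,10,11}
((Y' \ W)' ∪ Z)' = {1,3}
((Y \ Z) \ Y) Δ ((Y' \ W)' ∪ Z)' = {1,3}
(((Y \ Z) \ Y) Δ ((Y' \ W)' ∪ Z)')' = {2,4,5,6,7,8,9,10,11}

{2,4,5,6,7,8,9,10,11}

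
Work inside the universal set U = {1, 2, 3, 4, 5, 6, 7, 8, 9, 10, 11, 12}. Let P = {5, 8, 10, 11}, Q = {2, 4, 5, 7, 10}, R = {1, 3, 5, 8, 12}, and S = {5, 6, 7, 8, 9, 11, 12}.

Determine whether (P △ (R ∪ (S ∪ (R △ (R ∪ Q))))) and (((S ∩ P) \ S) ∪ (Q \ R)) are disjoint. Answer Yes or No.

No

R ∪ Q = {1, 2, 3, 4, 5, 7, 8, 10, 12}
R △ (R ∪ Q) = {2, 4, 7, 10}
S ∪ (R △ (R ∪ Q)) = {2, 4, 5, 6, 7, 8, 9, 10, 11, 12}
R ∪ (S ∪ (R △ (R ∪ Q))) = {1, 2, 3, 4, 5, 6, 7, 8, 9, 10, 11, 12}
P △ (R ∪ (S ∪ (R △ (R ∪ Q)))) = {1, 2, 3, 4, 6, 7, 9, 12}
S ∩ P = {5, 8, 11}
(S ∩ P) \ S = {}
Q \ R = {2, 4, 7, 10}
((S ∩ P) \ S) ∪ (Q \ R) = {2, 4, 7, 10}
2 lies in both, so they are not disjoint.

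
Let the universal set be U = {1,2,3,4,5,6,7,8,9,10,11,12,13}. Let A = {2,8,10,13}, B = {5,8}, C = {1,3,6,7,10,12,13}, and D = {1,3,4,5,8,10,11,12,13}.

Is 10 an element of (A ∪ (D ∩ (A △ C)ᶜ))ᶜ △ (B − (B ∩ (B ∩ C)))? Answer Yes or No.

No

10 ∈ A and 10 ∈ C, so 10 ∉ A △ C
10 ∈ (A △ C)ᶜ since 10 ∉ (A △ C)
10 ∈ D and 10 ∈ (A △ C)ᶜ, so 10 ∈ D ∩ (A △ C)ᶜ
10 ∈ A and 10 ∈ (D ∩ (A △ C)ᶜ), so 10 ∈ A ∪ (D ∩ (A △ C)ᶜ)
10 ∉ (A ∪ (D ∩ (A △ C)ᶜ))ᶜ since 10 ∈ (A ∪ (D ∩ (A △ C)ᶜ))
10 ∉ B and 10 ∈ C, so 10 ∉ B ∩ C
10 ∉ B and 10 ∉ (B ∩ C), so 10 ∉ B ∩ (B ∩ C)
10 ∉ B and 10 ∉ (B ∩ (B ∩ C)), so 10 ∉ B − (B ∩ (B ∩ C))
10 ∉ (A ∪ (D ∩ (A △ C)ᶜ))ᶜ and 10 ∉ (B − (B ∩ (B ∩ C))), so 10 ∉ (A ∪ (D ∩ (A △ C)ᶜ))ᶜ △ (B − (B ∩ (B ∩ C)))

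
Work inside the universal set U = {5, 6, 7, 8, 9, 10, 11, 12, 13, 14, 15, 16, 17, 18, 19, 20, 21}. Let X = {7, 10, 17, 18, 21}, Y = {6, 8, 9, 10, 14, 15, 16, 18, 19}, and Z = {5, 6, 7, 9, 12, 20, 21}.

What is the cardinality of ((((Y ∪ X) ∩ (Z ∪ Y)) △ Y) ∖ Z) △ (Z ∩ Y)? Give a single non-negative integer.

2

Y ∪ X = {6, 7, 8, 9, 10, 14, 15, 16, 17, 18, 19, 21}
Z ∪ Y = {5, 6, 7, 8, 9, 10, 12, 14, 15, 16, 18, 19, 20, 21}
(Y ∪ X) ∩ (Z ∪ Y) = {6, 7, 8, 9, 10, 14, 15, 16, 18, 19, 21}
((Y ∪ X) ∩ (Z ∪ Y)) △ Y = {7, 21}
(((Y ∪ X) ∩ (Z ∪ Y)) △ Y) ∖ Z = {}
Z ∩ Y = {6, 9}
((((Y ∪ X) ∩ (Z ∪ Y)) △ Y) ∖ Z) △ (Z ∩ Y) = {6, 9}
|((((Y ∪ X) ∩ (Z ∪ Y)) △ Y) ∖ Z) △ (Z ∩ Y)| = 2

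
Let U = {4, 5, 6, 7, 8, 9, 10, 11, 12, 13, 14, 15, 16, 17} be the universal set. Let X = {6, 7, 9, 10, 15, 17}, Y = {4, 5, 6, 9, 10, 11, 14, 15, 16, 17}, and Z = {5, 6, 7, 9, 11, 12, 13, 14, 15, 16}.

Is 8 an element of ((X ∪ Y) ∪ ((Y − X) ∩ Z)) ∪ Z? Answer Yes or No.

8 ∉ X and 8 ∉ Y, so 8 ∉ X ∪ Y
8 ∉ Y and 8 ∉ X, so 8 ∉ Y − X
8 ∉ (Y − X) and 8 ∉ Z, so 8 ∉ (Y − X) ∩ Z
8 ∉ (X ∪ Y) and 8 ∉ ((Y − X) ∩ Z), so 8 ∉ (X ∪ Y) ∪ ((Y − X) ∩ Z)
8 ∉ ((X ∪ Y) ∪ ((Y − X) ∩ Z)) and 8 ∉ Z, so 8 ∉ ((X ∪ Y) ∪ ((Y − X) ∩ Z)) ∪ Z

No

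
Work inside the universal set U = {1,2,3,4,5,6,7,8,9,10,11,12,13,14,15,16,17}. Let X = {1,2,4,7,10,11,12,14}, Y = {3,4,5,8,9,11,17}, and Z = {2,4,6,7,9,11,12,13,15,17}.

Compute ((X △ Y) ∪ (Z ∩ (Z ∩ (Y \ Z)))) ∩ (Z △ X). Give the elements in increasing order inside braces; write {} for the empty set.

{1,9,10,14,17}

X △ Y = {1,2,3,5,7,8,9,10,12,14,17}
Y \ Z = {3,5,8}
Z ∩ (Y \ Z) = {}
Z ∩ (Z ∩ (Y \ Z)) = {}
(X △ Y) ∪ (Z ∩ (Z ∩ (Y \ Z))) = {1,2,3,5,7,8,9,10,12,14,17}
Z △ X = {1,6,9,10,13,14,15,17}
((X △ Y) ∪ (Z ∩ (Z ∩ (Y \ Z)))) ∩ (Z △ X) = {1,9,10,14,17}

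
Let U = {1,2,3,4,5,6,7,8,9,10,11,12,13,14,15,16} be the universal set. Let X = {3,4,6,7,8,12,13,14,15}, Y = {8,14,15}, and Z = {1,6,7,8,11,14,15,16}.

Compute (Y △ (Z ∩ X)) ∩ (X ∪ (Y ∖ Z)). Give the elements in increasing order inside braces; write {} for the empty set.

Z ∩ X = {6,7,8,14,15}
Y △ (Z ∩ X) = {6,7}
Y ∖ Z = {}
X ∪ (Y ∖ Z) = {3,4,6,7,8,12,13,14,15}
(Y △ (Z ∩ X)) ∩ (X ∪ (Y ∖ Z)) = {6,7}

{6,7}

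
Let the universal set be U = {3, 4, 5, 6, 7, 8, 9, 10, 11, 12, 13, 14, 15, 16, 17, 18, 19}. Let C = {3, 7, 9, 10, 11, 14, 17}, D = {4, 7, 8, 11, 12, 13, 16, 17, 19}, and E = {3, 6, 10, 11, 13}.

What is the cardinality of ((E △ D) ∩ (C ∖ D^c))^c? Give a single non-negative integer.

E △ D = {3, 4, 6, 7, 8, 10, 12, 16, 17, 19}
D^c = {3, 5, 6, 9, 10, 14, 15, 18}
C ∖ D^c = {7, 11, 17}
(E △ D) ∩ (C ∖ D^c) = {7, 17}
((E △ D) ∩ (C ∖ D^c))^c = {3, 4, 5, 6, 8, 9, 10, 11, 12, 13, 14, 15, 16, 18, 19}
|((E △ D) ∩ (C ∖ D^c))^c| = 15

15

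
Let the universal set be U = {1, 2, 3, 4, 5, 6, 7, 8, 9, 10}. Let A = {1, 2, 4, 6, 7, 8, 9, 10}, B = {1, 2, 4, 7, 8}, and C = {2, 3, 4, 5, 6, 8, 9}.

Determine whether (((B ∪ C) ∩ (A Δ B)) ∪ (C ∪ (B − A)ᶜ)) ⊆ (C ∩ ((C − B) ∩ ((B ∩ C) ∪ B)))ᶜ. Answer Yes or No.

Yes

B ∪ C = {1, 2, 3, 4, 5, 6, 7, 8, 9}
A Δ B = {6, 9, 10}
(B ∪ C) ∩ (A Δ B) = {6, 9}
B − A = {}
(B − A)ᶜ = {1, 2, 3, 4, 5, 6, 7, 8, 9, 10}
C ∪ (B − A)ᶜ = {1, 2, 3, 4, 5, 6, 7, 8, 9, 10}
((B ∪ C) ∩ (A Δ B)) ∪ (C ∪ (B − A)ᶜ) = {1, 2, 3, 4, 5, 6, 7, 8, 9, 10}
C − B = {3, 5, 6, 9}
B ∩ C = {2, 4, 8}
(B ∩ C) ∪ B = {1, 2, 4, 7, 8}
(C − B) ∩ ((B ∩ C) ∪ B) = {}
C ∩ ((C − B) ∩ ((B ∩ C) ∪ B)) = {}
(C ∩ ((C − B) ∩ ((B ∩ C) ∪ B)))ᶜ = {1, 2, 3, 4, 5, 6, 7, 8, 9, 10}
Every element of {1, 2, 3, 4, 5, 6, 7, 8, 9, 10} is in {1, 2, 3, 4, 5, 6, 7, 8, 9, 10}, so ((B ∪ C) ∩ (A Δ B)) ∪ (C ∪ (B − A)ᶜ) ⊆ (C ∩ ((C − B) ∩ ((B ∩ C) ∪ B)))ᶜ.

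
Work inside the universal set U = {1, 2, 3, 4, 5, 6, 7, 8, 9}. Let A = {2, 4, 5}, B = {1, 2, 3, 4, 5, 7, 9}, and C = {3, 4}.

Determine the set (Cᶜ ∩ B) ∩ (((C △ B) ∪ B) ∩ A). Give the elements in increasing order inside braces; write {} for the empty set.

Cᶜ = {1, 2, 5, 6, 7, 8, 9}
Cᶜ ∩ B = {1, 2, 5, 7, 9}
C △ B = {1, 2, 5, 7, 9}
(C △ B) ∪ B = {1, 2, 3, 4, 5, 7, 9}
((C △ B) ∪ B) ∩ A = {2, 4, 5}
(Cᶜ ∩ B) ∩ (((C △ B) ∪ B) ∩ A) = {2, 5}

{2, 5}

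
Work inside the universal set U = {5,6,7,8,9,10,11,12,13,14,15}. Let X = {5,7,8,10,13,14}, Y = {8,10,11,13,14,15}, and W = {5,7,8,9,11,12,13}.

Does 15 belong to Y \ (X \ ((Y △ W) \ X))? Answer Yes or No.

Yes

15 ∈ Y and 15 ∉ W, so 15 ∈ Y △ W
15 ∈ (Y △ W) and 15 ∉ X, so 15 ∈ (Y △ W) \ X
15 ∉ X and 15 ∈ ((Y △ W) \ X), so 15 ∉ X \ ((Y △ W) \ X)
15 ∈ Y and 15 ∉ (X \ ((Y △ W) \ X)), so 15 ∈ Y \ (X \ ((Y △ W) \ X))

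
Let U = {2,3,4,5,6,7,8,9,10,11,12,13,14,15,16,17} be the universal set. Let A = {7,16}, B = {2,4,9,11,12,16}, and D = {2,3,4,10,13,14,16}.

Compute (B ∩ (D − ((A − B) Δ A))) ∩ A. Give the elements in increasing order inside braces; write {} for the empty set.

A − B = {7}
(A − B) Δ A = {16}
D − ((A − B) Δ A) = {2,3,4,10,13,14}
B ∩ (D − ((A − B) Δ A)) = {2,4}
(B ∩ (D − ((A − B) Δ A))) ∩ A = {}

{}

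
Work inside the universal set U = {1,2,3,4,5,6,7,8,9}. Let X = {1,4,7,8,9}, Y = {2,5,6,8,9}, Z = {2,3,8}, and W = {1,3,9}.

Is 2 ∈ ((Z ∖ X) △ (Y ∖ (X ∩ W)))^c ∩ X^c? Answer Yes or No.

Yes

2 ∈ Z and 2 ∉ X, so 2 ∈ Z ∖ X
2 ∉ X and 2 ∉ W, so 2 ∉ X ∩ W
2 ∈ Y and 2 ∉ (X ∩ W), so 2 ∈ Y ∖ (X ∩ W)
2 ∈ (Z ∖ X) and 2 ∈ (Y ∖ (X ∩ W)), so 2 ∉ (Z ∖ X) △ (Y ∖ (X ∩ W))
2 ∈ ((Z ∖ X) △ (Y ∖ (X ∩ W)))^c since 2 ∉ ((Z ∖ X) △ (Y ∖ (X ∩ W)))
2 ∉ X, so 2 ∈ X^c
2 ∈ ((Z ∖ X) △ (Y ∖ (X ∩ W)))^c and 2 ∈ X^c, so 2 ∈ ((Z ∖ X) △ (Y ∖ (X ∩ W)))^c ∩ X^c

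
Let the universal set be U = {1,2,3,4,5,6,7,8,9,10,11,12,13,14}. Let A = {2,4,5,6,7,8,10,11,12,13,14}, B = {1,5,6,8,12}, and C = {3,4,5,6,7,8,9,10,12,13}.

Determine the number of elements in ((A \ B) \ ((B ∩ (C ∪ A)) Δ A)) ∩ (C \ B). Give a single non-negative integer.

A \ B = {2,4,7,10,11,13,14}
C ∪ A = {2,3,4,5,6,7,8,9,10,11,12,13,14}
B ∩ (C ∪ A) = {5,6,8,12}
(B ∩ (C ∪ A)) Δ A = {2,4,7,10,11,13,14}
(A \ B) \ ((B ∩ (C ∪ A)) Δ A) = {}
C \ B = {3,4,7,9,10,13}
((A \ B) \ ((B ∩ (C ∪ A)) Δ A)) ∩ (C \ B) = {}
|((A \ B) \ ((B ∩ (C ∪ A)) Δ A)) ∩ (C \ B)| = 0

0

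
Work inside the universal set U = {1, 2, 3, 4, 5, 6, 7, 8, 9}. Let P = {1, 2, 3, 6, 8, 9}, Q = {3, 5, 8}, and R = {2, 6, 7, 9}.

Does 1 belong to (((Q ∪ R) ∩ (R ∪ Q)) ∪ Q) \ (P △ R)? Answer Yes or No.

No

1 ∉ Q and 1 ∉ R, so 1 ∉ Q ∪ R
1 ∉ R and 1 ∉ Q, so 1 ∉ R ∪ Q
1 ∉ (Q ∪ R) and 1 ∉ (R ∪ Q), so 1 ∉ (Q ∪ R) ∩ (R ∪ Q)
1 ∉ ((Q ∪ R) ∩ (R ∪ Q)) and 1 ∉ Q, so 1 ∉ ((Q ∪ R) ∩ (R ∪ Q)) ∪ Q
1 ∈ P and 1 ∉ R, so 1 ∈ P △ R
1 ∉ (((Q ∪ R) ∩ (R ∪ Q)) ∪ Q) and 1 ∈ (P △ R), so 1 ∉ (((Q ∪ R) ∩ (R ∪ Q)) ∪ Q) \ (P △ R)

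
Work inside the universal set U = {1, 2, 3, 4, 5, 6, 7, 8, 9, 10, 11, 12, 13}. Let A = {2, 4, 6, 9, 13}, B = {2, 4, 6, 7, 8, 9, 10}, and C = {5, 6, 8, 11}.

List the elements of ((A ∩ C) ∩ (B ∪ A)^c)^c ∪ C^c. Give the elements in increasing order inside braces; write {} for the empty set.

A ∩ C = {6}
B ∪ A = {2, 4, 6, 7, 8, 9, 10, 13}
(B ∪ A)^c = {1, 3, 5, 11, 12}
(A ∩ C) ∩ (B ∪ A)^c = {}
((A ∩ C) ∩ (B ∪ A)^c)^c = {1, 2, 3, 4, 5, 6, 7, 8, 9, 10, 11, 12, 13}
C^c = {1, 2, 3, 4, 7, 9, 10, 12, 13}
((A ∩ C) ∩ (B ∪ A)^c)^c ∪ C^c = {1, 2, 3, 4, 5, 6, 7, 8, 9, 10, 11, 12, 13}

{1, 2, 3, 4, 5, 6, 7, 8, 9, 10, 11, 12, 13}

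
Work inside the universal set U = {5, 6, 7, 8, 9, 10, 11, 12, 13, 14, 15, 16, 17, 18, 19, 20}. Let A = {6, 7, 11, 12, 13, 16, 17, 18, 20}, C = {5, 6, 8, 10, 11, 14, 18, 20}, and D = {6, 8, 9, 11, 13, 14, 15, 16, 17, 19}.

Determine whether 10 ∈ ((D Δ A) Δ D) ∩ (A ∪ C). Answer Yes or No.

No

10 ∉ D and 10 ∉ A, so 10 ∉ D Δ A
10 ∉ (D Δ A) and 10 ∉ D, so 10 ∉ (D Δ A) Δ D
10 ∉ A and 10 ∈ C, so 10 ∈ A ∪ C
10 ∉ ((D Δ A) Δ D) and 10 ∈ (A ∪ C), so 10 ∉ ((D Δ A) Δ D) ∩ (A ∪ C)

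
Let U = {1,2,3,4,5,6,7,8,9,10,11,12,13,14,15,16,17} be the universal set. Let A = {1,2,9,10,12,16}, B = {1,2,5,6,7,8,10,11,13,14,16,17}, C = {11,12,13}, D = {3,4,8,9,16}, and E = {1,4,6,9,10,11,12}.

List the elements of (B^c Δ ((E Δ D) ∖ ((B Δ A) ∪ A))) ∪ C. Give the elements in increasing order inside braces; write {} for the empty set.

B^c = {3,4,9,12,15}
E Δ D = {1,3,6,8,10,11,12,16}
B Δ A = {5,6,7,8,9,11,12,13,14,17}
(B Δ A) ∪ A = {1,2,5,6,7,8,9,10,11,12,13,14,16,17}
(E Δ D) ∖ ((B Δ A) ∪ A) = {3}
B^c Δ ((E Δ D) ∖ ((B Δ A) ∪ A)) = {4,9,12,15}
(B^c Δ ((E Δ D) ∖ ((B Δ A) ∪ A))) ∪ C = {4,9,11,12,13,15}

{4,9,11,12,13,15}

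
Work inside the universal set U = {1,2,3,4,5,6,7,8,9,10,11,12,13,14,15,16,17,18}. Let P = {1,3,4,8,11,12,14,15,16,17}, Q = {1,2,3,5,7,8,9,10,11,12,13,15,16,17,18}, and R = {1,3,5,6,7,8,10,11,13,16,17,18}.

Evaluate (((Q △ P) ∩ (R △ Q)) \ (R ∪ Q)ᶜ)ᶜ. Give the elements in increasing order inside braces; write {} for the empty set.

Q △ P = {2,4,5,7,9,10,13,14,18}
R △ Q = {2,6,9,12,15}
(Q △ P) ∩ (R △ Q) = {2,9}
R ∪ Q = {1,2,3,5,6,7,8,9,10,11,12,13,15,16,17,18}
(R ∪ Q)ᶜ = {4,14}
((Q △ P) ∩ (R △ Q)) \ (R ∪ Q)ᶜ = {2,9}
(((Q △ P) ∩ (R △ Q)) \ (R ∪ Q)ᶜ)ᶜ = {1,3,4,5,6,7,8,10,11,12,13,14,15,16,17,18}

{1,3,4,5,6,7,8,10,11,12,13,14,15,16,17,18}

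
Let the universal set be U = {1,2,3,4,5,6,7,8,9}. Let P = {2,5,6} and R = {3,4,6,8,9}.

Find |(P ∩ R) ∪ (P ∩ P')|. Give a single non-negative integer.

1

P ∩ R = {6}
P' = {1,3,4,7,8,9}
P ∩ P' = {}
(P ∩ R) ∪ (P ∩ P') = {6}
|(P ∩ R) ∪ (P ∩ P')| = 1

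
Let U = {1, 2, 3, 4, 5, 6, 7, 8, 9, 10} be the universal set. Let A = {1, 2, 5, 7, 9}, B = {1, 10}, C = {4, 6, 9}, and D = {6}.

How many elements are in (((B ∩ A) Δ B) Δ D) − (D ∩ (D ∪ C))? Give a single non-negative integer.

1

B ∩ A = {1}
(B ∩ A) Δ B = {10}
((B ∩ A) Δ B) Δ D = {6, 10}
D ∪ C = {4, 6, 9}
D ∩ (D ∪ C) = {6}
(((B ∩ A) Δ B) Δ D) − (D ∩ (D ∪ C)) = {10}
|(((B ∩ A) Δ B) Δ D) − (D ∩ (D ∪ C))| = 1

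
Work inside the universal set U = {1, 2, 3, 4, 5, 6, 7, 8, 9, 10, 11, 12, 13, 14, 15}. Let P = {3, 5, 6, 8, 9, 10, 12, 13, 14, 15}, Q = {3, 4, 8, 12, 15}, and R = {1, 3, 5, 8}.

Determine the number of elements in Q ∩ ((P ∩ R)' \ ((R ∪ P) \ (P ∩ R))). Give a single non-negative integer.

P ∩ R = {3, 5, 8}
(P ∩ R)' = {1, 2, 4, 6, 7, 9, 10, 11, 12, 13, 14, 15}
R ∪ P = {1, 3, 5, 6, 8, 9, 10, 12, 13, 14, 15}
(R ∪ P) \ (P ∩ R) = {1, 6, 9, 10, 12, 13, 14, 15}
(P ∩ R)' \ ((R ∪ P) \ (P ∩ R)) = {2, 4, 7, 11}
Q ∩ ((P ∩ R)' \ ((R ∪ P) \ (P ∩ R))) = {4}
|Q ∩ ((P ∩ R)' \ ((R ∪ P) \ (P ∩ R)))| = 1

1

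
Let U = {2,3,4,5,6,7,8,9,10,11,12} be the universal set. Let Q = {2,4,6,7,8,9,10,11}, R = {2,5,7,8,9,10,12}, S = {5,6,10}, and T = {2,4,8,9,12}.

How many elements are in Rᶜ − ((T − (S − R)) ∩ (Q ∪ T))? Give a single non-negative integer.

3

Rᶜ = {3,4,6,11}
S − R = {6}
T − (S − R) = {2,4,8,9,12}
Q ∪ T = {2,4,6,7,8,9,10,11,12}
(T − (S − R)) ∩ (Q ∪ T) = {2,4,8,9,12}
Rᶜ − ((T − (S − R)) ∩ (Q ∪ T)) = {3,6,11}
|Rᶜ − ((T − (S − R)) ∩ (Q ∪ T))| = 3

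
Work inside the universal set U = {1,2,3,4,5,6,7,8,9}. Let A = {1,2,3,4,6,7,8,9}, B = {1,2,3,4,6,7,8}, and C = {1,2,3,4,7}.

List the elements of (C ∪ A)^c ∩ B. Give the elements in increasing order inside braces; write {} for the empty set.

{}

C ∪ A = {1,2,3,4,6,7,8,9}
(C ∪ A)^c = {5}
(C ∪ A)^c ∩ B = {}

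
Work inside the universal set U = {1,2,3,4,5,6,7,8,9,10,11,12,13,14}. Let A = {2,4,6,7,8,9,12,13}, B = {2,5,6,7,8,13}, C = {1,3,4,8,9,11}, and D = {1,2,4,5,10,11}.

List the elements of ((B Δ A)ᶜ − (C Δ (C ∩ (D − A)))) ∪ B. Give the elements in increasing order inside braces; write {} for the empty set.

B Δ A = {4,5,9,12}
(B Δ A)ᶜ = {1,2,3,6,7,8,10,11,13,14}
D − A = {1,5,10,11}
C ∩ (D − A) = {1,11}
C Δ (C ∩ (D − A)) = {3,4,8,9}
(B Δ A)ᶜ − (C Δ (C ∩ (D − A))) = {1,2,6,7,10,11,13,14}
((B Δ A)ᶜ − (C Δ (C ∩ (D − A)))) ∪ B = {1,2,5,6,7,8,10,11,13,14}

{1,2,5,6,7,8,10,11,13,14}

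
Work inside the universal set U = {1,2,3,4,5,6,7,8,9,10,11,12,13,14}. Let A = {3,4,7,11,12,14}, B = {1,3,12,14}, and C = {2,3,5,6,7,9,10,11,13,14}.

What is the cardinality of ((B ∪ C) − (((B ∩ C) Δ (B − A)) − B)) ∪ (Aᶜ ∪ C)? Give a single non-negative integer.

13

B ∪ C = {1,2,3,5,6,7,9,10,11,12,13,14}
B ∩ C = {3,14}
B − A = {1}
(B ∩ C) Δ (B − A) = {1,3,14}
((B ∩ C) Δ (B − A)) − B = {}
(B ∪ C) − (((B ∩ C) Δ (B − A)) − B) = {1,2,3,5,6,7,9,10,11,12,13,14}
Aᶜ = {1,2,5,6,8,9,10,13}
Aᶜ ∪ C = {1,2,3,5,6,7,8,9,10,11,13,14}
((B ∪ C) − (((B ∩ C) Δ (B − A)) − B)) ∪ (Aᶜ ∪ C) = {1,2,3,5,6,7,8,9,10,11,12,13,14}
|((B ∪ C) − (((B ∩ C) Δ (B − A)) − B)) ∪ (Aᶜ ∪ C)| = 13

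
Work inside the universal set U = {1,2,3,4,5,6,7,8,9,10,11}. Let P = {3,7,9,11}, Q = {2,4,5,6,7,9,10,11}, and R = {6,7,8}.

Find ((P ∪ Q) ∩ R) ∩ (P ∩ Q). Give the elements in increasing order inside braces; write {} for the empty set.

{7}

P ∪ Q = {2,3,4,5,6,7,9,10,11}
(P ∪ Q) ∩ R = {6,7}
P ∩ Q = {7,9,11}
((P ∪ Q) ∩ R) ∩ (P ∩ Q) = {7}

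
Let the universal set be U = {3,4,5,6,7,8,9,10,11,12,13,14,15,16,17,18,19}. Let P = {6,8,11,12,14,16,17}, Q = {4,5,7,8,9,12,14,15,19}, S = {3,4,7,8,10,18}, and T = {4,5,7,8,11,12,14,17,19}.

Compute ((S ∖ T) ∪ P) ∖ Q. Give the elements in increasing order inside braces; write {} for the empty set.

{3,6,10,11,16,17,18}

S ∖ T = {3,10,18}
(S ∖ T) ∪ P = {3,6,8,10,11,12,14,16,17,18}
((S ∖ T) ∪ P) ∖ Q = {3,6,10,11,16,17,18}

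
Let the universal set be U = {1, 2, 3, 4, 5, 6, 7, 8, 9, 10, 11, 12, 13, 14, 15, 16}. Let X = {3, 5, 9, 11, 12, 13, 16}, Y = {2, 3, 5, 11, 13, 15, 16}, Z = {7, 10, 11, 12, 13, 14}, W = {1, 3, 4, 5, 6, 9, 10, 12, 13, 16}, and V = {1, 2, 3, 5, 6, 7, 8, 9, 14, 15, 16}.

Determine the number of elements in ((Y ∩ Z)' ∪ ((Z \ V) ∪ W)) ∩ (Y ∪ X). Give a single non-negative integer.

Y ∩ Z = {11, 13}
(Y ∩ Z)' = {1, 2, 3, 4, 5, 6, 7, 8, 9, 10, 12, 14, 15, 16}
Z \ V = {10, 11, 12, 13}
(Z \ V) ∪ W = {1, 3, 4, 5, 6, 9, 10, 11, 12, 13, 16}
(Y ∩ Z)' ∪ ((Z \ V) ∪ W) = {1, 2, 3, 4, 5, 6, 7, 8, 9, 10, 11, 12, 13, 14, 15, 16}
Y ∪ X = {2, 3, 5, 9, 11, 12, 13, 15, 16}
((Y ∩ Z)' ∪ ((Z \ V) ∪ W)) ∩ (Y ∪ X) = {2, 3, 5, 9, 11, 12, 13, 15, 16}
|((Y ∩ Z)' ∪ ((Z \ V) ∪ W)) ∩ (Y ∪ X)| = 9

9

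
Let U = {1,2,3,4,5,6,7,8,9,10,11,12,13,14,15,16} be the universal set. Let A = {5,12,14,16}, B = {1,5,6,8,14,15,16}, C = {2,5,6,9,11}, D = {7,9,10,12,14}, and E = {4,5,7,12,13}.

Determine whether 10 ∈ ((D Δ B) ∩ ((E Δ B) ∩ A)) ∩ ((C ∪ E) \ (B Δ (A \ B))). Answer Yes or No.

No

10 ∈ D and 10 ∉ B, so 10 ∈ D Δ B
10 ∉ E and 10 ∉ B, so 10 ∉ E Δ B
10 ∉ (E Δ B) and 10 ∉ A, so 10 ∉ (E Δ B) ∩ A
10 ∈ (D Δ B) and 10 ∉ ((E Δ B) ∩ A), so 10 ∉ (D Δ B) ∩ ((E Δ B) ∩ A)
10 ∉ C and 10 ∉ E, so 10 ∉ C ∪ E
10 ∉ A and 10 ∉ B, so 10 ∉ A \ B
10 ∉ B and 10 ∉ (A \ B), so 10 ∉ B Δ (A \ B)
10 ∉ (C ∪ E) and 10 ∉ (B Δ (A \ B)), so 10 ∉ (C ∪ E) \ (B Δ (A \ B))
10 ∉ ((D Δ B) ∩ ((E Δ B) ∩ A)) and 10 ∉ ((C ∪ E) \ (B Δ (A \ B))), so 10 ∉ ((D Δ B) ∩ ((E Δ B) ∩ A)) ∩ ((C ∪ E) \ (B Δ (A \ B)))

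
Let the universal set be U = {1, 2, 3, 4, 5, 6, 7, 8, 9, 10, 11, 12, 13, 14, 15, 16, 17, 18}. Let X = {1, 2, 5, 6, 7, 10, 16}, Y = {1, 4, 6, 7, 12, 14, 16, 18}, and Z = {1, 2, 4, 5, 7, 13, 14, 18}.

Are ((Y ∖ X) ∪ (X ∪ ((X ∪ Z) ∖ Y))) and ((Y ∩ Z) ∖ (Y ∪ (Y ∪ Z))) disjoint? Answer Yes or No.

Y ∖ X = {4, 12, 14, 18}
X ∪ Z = {1, 2, 4, 5, 6, 7, 10, 13, 14, 16, 18}
(X ∪ Z) ∖ Y = {2, 5, 10, 13}
X ∪ ((X ∪ Z) ∖ Y) = {1, 2, 5, 6, 7, 10, 13, 16}
(Y ∖ X) ∪ (X ∪ ((X ∪ Z) ∖ Y)) = {1, 2, 4, 5, 6, 7, 10, 12, 13, 14, 16, 18}
Y ∩ Z = {1, 4, 7, 14, 18}
Y ∪ Z = {1, 2, 4, 5, 6, 7, 12, 13, 14, 16, 18}
Y ∪ (Y ∪ Z) = {1, 2, 4, 5, 6, 7, 12, 13, 14, 16, 18}
(Y ∩ Z) ∖ (Y ∪ (Y ∪ Z)) = {}
{1, 2, 4, 5, 6, 7, 10, 12, 13, 14, 16, 18} and {} share no elements.

Yes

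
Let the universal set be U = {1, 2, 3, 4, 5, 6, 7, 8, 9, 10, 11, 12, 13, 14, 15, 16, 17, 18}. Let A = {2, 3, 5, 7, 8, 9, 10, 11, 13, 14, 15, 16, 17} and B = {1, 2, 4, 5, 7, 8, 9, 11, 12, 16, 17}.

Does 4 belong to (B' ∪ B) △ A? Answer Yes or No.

4 ∈ B, so 4 ∉ B'
4 ∉ B' and 4 ∈ B, so 4 ∈ B' ∪ B
4 ∈ (B' ∪ B) and 4 ∉ A, so 4 ∈ (B' ∪ B) △ A

Yes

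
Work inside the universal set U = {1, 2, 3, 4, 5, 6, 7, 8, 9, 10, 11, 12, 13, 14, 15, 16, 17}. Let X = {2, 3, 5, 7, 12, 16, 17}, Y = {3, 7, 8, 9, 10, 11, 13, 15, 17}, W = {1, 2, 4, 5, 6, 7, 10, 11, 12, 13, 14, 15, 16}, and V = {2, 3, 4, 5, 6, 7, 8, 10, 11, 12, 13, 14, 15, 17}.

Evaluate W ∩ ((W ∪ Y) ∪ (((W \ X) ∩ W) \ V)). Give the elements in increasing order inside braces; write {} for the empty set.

W ∪ Y = {1, 2, 3, 4, 5, 6, 7, 8, 9, 10, 11, 12, 13, 14, 15, 16, 17}
W \ X = {1, 4, 6, 10, 11, 13, 14, 15}
(W \ X) ∩ W = {1, 4, 6, 10, 11, 13, 14, 15}
((W \ X) ∩ W) \ V = {1}
(W ∪ Y) ∪ (((W \ X) ∩ W) \ V) = {1, 2, 3, 4, 5, 6, 7, 8, 9, 10, 11, 12, 13, 14, 15, 16, 17}
W ∩ ((W ∪ Y) ∪ (((W \ X) ∩ W) \ V)) = {1, 2, 4, 5, 6, 7, 10, 11, 12, 13, 14, 15, 16}

{1, 2, 4, 5, 6, 7, 10, 11, 12, 13, 14, 15, 16}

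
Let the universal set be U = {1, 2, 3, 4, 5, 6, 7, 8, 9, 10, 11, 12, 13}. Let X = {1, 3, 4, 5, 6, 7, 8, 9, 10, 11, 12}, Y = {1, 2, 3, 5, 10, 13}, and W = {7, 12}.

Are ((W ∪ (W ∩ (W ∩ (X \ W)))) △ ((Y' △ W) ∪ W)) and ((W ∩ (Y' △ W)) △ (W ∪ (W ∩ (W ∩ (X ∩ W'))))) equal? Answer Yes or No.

X \ W = {1, 3, 4, 5, 6, 8, 9, 10, 11}
W ∩ (X \ W) = {}
W ∩ (W ∩ (X \ W)) = {}
W ∪ (W ∩ (W ∩ (X \ W))) = {7, 12}
Y' = {4, 6, 7, 8, 9, 11, 12}
Y' △ W = {4, 6, 8, 9, 11}
(Y' △ W) ∪ W = {4, 6, 7, 8, 9, 11, 12}
(W ∪ (W ∩ (W ∩ (X \ W)))) △ ((Y' △ W) ∪ W) = {4, 6, 8, 9, 11}
W ∩ (Y' △ W) = {}
W' = {1, 2, 3, 4, 5, 6, 8, 9, 10, 11, 13}
X ∩ W' = {1, 3, 4, 5, 6, 8, 9, 10, 11}
W ∩ (X ∩ W') = {}
W ∩ (W ∩ (X ∩ W')) = {}
W ∪ (W ∩ (W ∩ (X ∩ W'))) = {7, 12}
(W ∩ (Y' △ W)) △ (W ∪ (W ∩ (W ∩ (X ∩ W')))) = {7, 12}
4 ∈ (W ∪ (W ∩ (W ∩ (X \ W)))) △ ((Y' △ W) ∪ W) but 4 ∉ (W ∩ (Y' △ W)) △ (W ∪ (W ∩ (W ∩ (X ∩ W')))), so they differ.

No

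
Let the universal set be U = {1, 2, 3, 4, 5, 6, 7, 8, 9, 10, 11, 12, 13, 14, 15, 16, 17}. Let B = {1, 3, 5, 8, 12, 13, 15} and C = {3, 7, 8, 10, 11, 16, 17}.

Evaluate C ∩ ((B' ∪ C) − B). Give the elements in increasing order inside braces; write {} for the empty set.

{7, 10, 11, 16, 17}

B' = {2, 4, 6, 7, 9, 10, 11, 14, 16, 17}
B' ∪ C = {2, 3, 4, 6, 7, 8, 9, 10, 11, 14, 16, 17}
(B' ∪ C) − B = {2, 4, 6, 7, 9, 10, 11, 14, 16, 17}
C ∩ ((B' ∪ C) − B) = {7, 10, 11, 16, 17}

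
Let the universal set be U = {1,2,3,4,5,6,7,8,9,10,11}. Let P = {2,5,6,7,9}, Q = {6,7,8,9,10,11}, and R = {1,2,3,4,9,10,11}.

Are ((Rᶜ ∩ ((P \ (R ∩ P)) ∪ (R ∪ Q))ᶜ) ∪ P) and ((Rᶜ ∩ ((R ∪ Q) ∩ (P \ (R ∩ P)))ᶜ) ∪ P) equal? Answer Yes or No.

Rᶜ = {5,6,7,8}
R ∩ P = {2,9}
P \ (R ∩ P) = {5,6,7}
R ∪ Q = {1,2,3,4,6,7,8,9,10,11}
(P \ (R ∩ P)) ∪ (R ∪ Q) = {1,2,3,4,5,6,7,8,9,10,11}
((P \ (R ∩ P)) ∪ (R ∪ Q))ᶜ = {}
Rᶜ ∩ ((P \ (R ∩ P)) ∪ (R ∪ Q))ᶜ = {}
(Rᶜ ∩ ((P \ (R ∩ P)) ∪ (R ∪ Q))ᶜ) ∪ P = {2,5,6,7,9}
(R ∪ Q) ∩ (P \ (R ∩ P)) = {6,7}
((R ∪ Q) ∩ (P \ (R ∩ P)))ᶜ = {1,2,3,4,5,8,9,10,11}
Rᶜ ∩ ((R ∪ Q) ∩ (P \ (R ∩ P)))ᶜ = {5,8}
(Rᶜ ∩ ((R ∪ Q) ∩ (P \ (R ∩ P)))ᶜ) ∪ P = {2,5,6,7,8,9}
8 ∈ (Rᶜ ∩ ((R ∪ Q) ∩ (P \ (R ∩ P)))ᶜ) ∪ P but 8 ∉ (Rᶜ ∩ ((P \ (R ∩ P)) ∪ (R ∪ Q))ᶜ) ∪ P, so they differ.

No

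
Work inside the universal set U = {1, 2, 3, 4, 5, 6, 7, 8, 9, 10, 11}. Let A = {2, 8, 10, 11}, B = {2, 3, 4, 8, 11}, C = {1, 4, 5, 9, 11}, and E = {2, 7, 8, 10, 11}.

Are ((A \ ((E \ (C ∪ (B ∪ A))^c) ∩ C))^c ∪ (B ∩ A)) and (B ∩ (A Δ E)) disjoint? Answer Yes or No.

Yes

B ∪ A = {2, 3, 4, 8, 10, 11}
C ∪ (B ∪ A) = {1, 2, 3, 4, 5, 8, 9, 10, 11}
(C ∪ (B ∪ A))^c = {6, 7}
E \ (C ∪ (B ∪ A))^c = {2, 8, 10, 11}
(E \ (C ∪ (B ∪ A))^c) ∩ C = {11}
A \ ((E \ (C ∪ (B ∪ A))^c) ∩ C) = {2, 8, 10}
(A \ ((E \ (C ∪ (B ∪ A))^c) ∩ C))^c = {1, 3, 4, 5, 6, 7, 9, 11}
B ∩ A = {2, 8, 11}
(A \ ((E \ (C ∪ (B ∪ A))^c) ∩ C))^c ∪ (B ∩ A) = {1, 2, 3, 4, 5, 6, 7, 8, 9, 11}
A Δ E = {7}
B ∩ (A Δ E) = {}
{1, 2, 3, 4, 5, 6, 7, 8, 9, 11} and {} share no elements.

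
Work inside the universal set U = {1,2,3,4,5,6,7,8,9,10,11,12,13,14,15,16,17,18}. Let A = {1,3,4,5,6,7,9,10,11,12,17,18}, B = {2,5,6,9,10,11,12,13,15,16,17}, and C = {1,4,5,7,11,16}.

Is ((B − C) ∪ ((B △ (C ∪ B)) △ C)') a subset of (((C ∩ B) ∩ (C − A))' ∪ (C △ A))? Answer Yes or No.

Yes

B − C = {2,6,9,10,12,13,15,17}
C ∪ B = {1,2,4,5,6,7,9,10,11,12,13,15,16,17}
B △ (C ∪ B) = {1,4,7}
(B △ (C ∪ B)) △ C = {5,11,16}
((B △ (C ∪ B)) △ C)' = {1,2,3,4,6,7,8,9,10,12,13,14,15,17,18}
(B − C) ∪ ((B △ (C ∪ B)) △ C)' = {1,2,3,4,6,7,8,9,10,12,13,14,15,17,18}
C ∩ B = {5,11,16}
C − A = {16}
(C ∩ B) ∩ (C − A) = {16}
((C ∩ B) ∩ (C − A))' = {1,2,3,4,5,6,7,8,9,10,11,12,13,14,15,17,18}
C △ A = {3,6,9,10,12,16,17,18}
((C ∩ B) ∩ (C − A))' ∪ (C △ A) = {1,2,3,4,5,6,7,8,9,10,11,12,13,14,15,16,17,18}
Every element of {1,2,3,4,6,7,8,9,10,12,13,14,15,17,18} is in {1,2,3,4,5,6,7,8,9,10,11,12,13,14,15,16,17,18}, so (B − C) ∪ ((B △ (C ∪ B)) △ C)' ⊆ ((C ∩ B) ∩ (C − A))' ∪ (C △ A).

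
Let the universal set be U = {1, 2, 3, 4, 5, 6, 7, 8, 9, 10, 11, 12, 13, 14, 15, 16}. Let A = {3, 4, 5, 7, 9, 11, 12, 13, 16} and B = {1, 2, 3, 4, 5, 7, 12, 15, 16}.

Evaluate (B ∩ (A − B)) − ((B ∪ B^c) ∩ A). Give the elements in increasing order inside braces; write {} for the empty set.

A − B = {9, 11, 13}
B ∩ (A − B) = {}
B^c = {6, 8, 9, 10, 11, 13, 14}
B ∪ B^c = {1, 2, 3, 4, 5, 6, 7, 8, 9, 10, 11, 12, 13, 14, 15, 16}
(B ∪ B^c) ∩ A = {3, 4, 5, 7, 9, 11, 12, 13, 16}
(B ∩ (A − B)) − ((B ∪ B^c) ∩ A) = {}

{}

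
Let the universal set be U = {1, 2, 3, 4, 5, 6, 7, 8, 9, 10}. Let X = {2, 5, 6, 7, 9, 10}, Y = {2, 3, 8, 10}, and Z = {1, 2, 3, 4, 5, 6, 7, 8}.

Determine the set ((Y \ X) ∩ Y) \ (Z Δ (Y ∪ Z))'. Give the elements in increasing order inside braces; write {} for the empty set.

{}

Y \ X = {3, 8}
(Y \ X) ∩ Y = {3, 8}
Y ∪ Z = {1, 2, 3, 4, 5, 6, 7, 8, 10}
Z Δ (Y ∪ Z) = {10}
(Z Δ (Y ∪ Z))' = {1, 2, 3, 4, 5, 6, 7, 8, 9}
((Y \ X) ∩ Y) \ (Z Δ (Y ∪ Z))' = {}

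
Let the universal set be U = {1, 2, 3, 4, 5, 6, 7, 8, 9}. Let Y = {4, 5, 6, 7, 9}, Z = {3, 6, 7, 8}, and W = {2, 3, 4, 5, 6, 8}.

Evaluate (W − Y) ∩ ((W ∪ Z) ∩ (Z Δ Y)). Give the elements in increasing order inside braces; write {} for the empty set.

W − Y = {2, 3, 8}
W ∪ Z = {2, 3, 4, 5, 6, 7, 8}
Z Δ Y = {3, 4, 5, 8, 9}
(W ∪ Z) ∩ (Z Δ Y) = {3, 4, 5, 8}
(W − Y) ∩ ((W ∪ Z) ∩ (Z Δ Y)) = {3, 8}

{3, 8}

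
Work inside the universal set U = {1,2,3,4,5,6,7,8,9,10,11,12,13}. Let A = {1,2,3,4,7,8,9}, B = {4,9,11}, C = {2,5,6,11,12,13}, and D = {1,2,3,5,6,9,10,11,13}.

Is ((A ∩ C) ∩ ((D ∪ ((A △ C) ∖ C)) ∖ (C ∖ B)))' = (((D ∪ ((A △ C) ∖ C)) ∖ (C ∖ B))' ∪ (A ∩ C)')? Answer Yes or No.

A ∩ C = {2}
A △ C = {1,3,4,5,6,7,8,9,11,12,13}
(A △ C) ∖ C = {1,3,4,7,8,9}
D ∪ ((A △ C) ∖ C) = {1,2,3,4,5,6,7,8,9,10,11,13}
C ∖ B = {2,5,6,12,13}
(D ∪ ((A △ C) ∖ C)) ∖ (C ∖ B) = {1,3,4,7,8,9,10,11}
(A ∩ C) ∩ ((D ∪ ((A △ C) ∖ C)) ∖ (C ∖ B)) = {}
((A ∩ C) ∩ ((D ∪ ((A △ C) ∖ C)) ∖ (C ∖ B)))' = {1,2,3,4,5,6,7,8,9,10,11,12,13}
((D ∪ ((A △ C) ∖ C)) ∖ (C ∖ B))' = {2,5,6,12,13}
(A ∩ C)' = {1,3,4,5,6,7,8,9,10,11,12,13}
((D ∪ ((A △ C) ∖ C)) ∖ (C ∖ B))' ∪ (A ∩ C)' = {1,2,3,4,5,6,7,8,9,10,11,12,13}
Both equal {1,2,3,4,5,6,7,8,9,10,11,12,13}, so ((A ∩ C) ∩ ((D ∪ ((A △ C) ∖ C)) ∖ (C ∖ B)))' = ((D ∪ ((A △ C) ∖ C)) ∖ (C ∖ B))' ∪ (A ∩ C)'.

Yes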